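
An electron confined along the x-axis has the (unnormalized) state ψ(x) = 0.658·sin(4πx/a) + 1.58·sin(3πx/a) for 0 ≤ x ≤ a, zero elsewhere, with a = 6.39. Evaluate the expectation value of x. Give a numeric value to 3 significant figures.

2.29

⟨x⟩ = ∫ x·|ψ|² dx / ∫|ψ|² dx (integrals over the domain).
On 0 ≤ x ≤ a (j ≠ l): ∫sin²(jπx/a) dx = a/2, ∫sin(jπx/a)·sin(lπx/a) dx = 0; diagonal moments ∫x·sin²(jπx/a) dx = a²/4, ∫x²·sin²(jπx/a) dx = a³·(1/6 − 1/(4j²π²)); cross terms ∫x·sin(jπx/a)·sin(lπx/a) dx = 0 for j + l even and −4jla²/(π²(j² − l²)²) for j + l odd, ∫x²·sin(jπx/a)·sin(lπx/a) dx = (−1)^(j+l)·4jla³/(π²(j² − l²)²); higher powers the same way via product-to-sum and parts.
State is unnormalized: ∫|ψ|² dx = 9.3593, and ∫ψ*·x·ψ dx = 21.476, so ⟨x⟩ = 21.476 / 9.3593.
⟨x⟩ = 2.2946.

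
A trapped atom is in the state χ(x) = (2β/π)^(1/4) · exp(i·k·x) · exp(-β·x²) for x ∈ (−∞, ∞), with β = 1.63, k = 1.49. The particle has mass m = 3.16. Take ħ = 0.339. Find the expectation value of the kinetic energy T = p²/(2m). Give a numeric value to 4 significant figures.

0.07001

T = −(ħ²/2m) d²/dx², so ⟨T⟩ = −(ħ²/2m) ∫ χ*·χ'' dx; with m = 3.16.
Gaussian moments: ∫x^(2j)·e^(−2βx²) dx = (2j−1)!!/(4β)^j · √(π/(2β)), odd powers integrate to 0; here √(π/(2β)) = 0.98167. Derivatives: χ′ = (ik − 2βx)·χ, χ″ = ((ik − 2βx)² − 2β)·χ; the odd-in-x pieces drop out.
⟨T⟩ = 0.070009.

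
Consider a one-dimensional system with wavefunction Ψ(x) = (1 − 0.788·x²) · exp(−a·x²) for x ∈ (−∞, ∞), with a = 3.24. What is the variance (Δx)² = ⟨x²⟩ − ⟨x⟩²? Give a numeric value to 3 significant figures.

Compute ⟨x⟩ and ⟨x²⟩ separately, then (Δx)² = ⟨x²⟩ − ⟨x⟩².
Expand each integrand as polynomial × e^(−2ax²) and use ∫x^(2j)·e^(−2ax²) dx = (2j−1)!!/(4a)^j · √(π/(2a)), odd powers → 0; here √(π/(2a)) = 0.69629.
Normalization: ∫|Ψ|² dx = 0.61934.
⟨x⟩ = 0.0000 and ⟨x²⟩ = 0.059911.
(Δx)² = 0.059911 − (0.0000)² = 0.059911.

0.0599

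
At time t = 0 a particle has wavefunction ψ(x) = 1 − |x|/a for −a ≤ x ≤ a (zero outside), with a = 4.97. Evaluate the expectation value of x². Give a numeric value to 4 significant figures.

2.470

⟨x²⟩ = ∫ x²·|ψ|² dx / ∫|ψ|² dx (integrals over the domain).
ψ is even, so ∫ over [−a, a] = 2∫₀ᵃ with ψ = 1 − x/a there: ∫₀ᵃ (1 − x/a)² dx = a/3, ∫₀ᵃ x²(1 − x/a)² dx = a³/30, ∫₀ᵃ x⁴(1 − x/a)² dx = a⁵/105.
State is unnormalized: ∫|ψ|² dx = 3.3133, and ∫ψ*·x²·ψ dx = 8.1842, so ⟨x²⟩ = 8.1842 / 3.3133.
⟨x²⟩ = 2.4701.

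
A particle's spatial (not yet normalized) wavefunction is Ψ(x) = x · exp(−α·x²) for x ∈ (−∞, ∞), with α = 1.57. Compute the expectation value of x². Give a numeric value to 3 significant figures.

0.478

⟨x²⟩ = ∫ x²·|Ψ|² dx / ∫|Ψ|² dx (integrals over the domain).
Expand each integrand as polynomial × e^(−2αx²) and use ∫x^(2j)·e^(−2αx²) dx = (2j−1)!!/(4α)^j · √(π/(2α)), odd powers → 0; here √(π/(2α)) = 1.0003.
State is unnormalized: ∫|Ψ|² dx = 0.15928, and ∫Ψ*·x²·Ψ dx = 0.076087, so ⟨x²⟩ = 0.076087 / 0.15928.
⟨x²⟩ = 0.47771.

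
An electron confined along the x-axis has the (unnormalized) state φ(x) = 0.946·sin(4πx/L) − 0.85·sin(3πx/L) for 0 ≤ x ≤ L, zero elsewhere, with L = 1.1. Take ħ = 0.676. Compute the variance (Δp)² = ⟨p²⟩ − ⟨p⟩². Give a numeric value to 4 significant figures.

Compute ⟨p⟩ and ⟨p²⟩ separately; (Δp)² = ⟨p²⟩ − ⟨p⟩².
d²/dx² sin(jπx/L) = −(jπ/L)²·sin(jπx/L); on 0 ≤ x ≤ L, ∫sin²(jπx/L) dx = L/2 and ∫sin(jπx/L)·sin(lπx/L) dx = 0 for j ≠ l, so only diagonal terms survive in ∫|φ|² and ∫φ·φ″; ∫φ·φ′ dx = [φ²/2] between the walls = 0.
Normalization: ∫|φ|² dx = 0.88958.
⟨p⟩ = 0.0000 and ⟨p²⟩ = 47.983.
(Δp)² = 47.983 − (0.0000)² = 47.983.

47.98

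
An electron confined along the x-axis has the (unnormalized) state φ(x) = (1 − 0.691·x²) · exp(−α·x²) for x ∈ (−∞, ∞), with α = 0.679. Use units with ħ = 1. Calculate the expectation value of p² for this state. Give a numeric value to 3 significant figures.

1.94

p² φ = −ħ² d²φ/dx²; ⟨p²⟩ = −ħ² ∫ φ*·φ'' dx / ∫|φ|² dx.
Expand each integrand as polynomial × e^(−2αx²) and use ∫x^(2j)·e^(−2αx²) dx = (2j−1)!!/(4α)^j · √(π/(2α)), odd powers → 0; here √(π/(2α)) = 1.5210. Differentiate with the product rule, d/dx e^(−αx²) = −2αx·e^(−αx²).
State is unnormalized: ∫|φ|² dx = 1.0424, and ∫φ*·(−ħ² φ'') dx = 2.0262, so ⟨p²⟩ = 2.0262 / 1.0424.
⟨p²⟩ = 1.9438.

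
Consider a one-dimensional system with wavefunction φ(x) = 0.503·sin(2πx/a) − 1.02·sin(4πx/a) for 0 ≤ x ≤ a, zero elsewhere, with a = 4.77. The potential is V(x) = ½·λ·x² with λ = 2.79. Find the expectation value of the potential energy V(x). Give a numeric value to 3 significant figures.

9.29

⟨V⟩ = ∫ V(x)·|φ|² dx / ∫|φ|² dx.
On 0 ≤ x ≤ a (j ≠ l): ∫sin²(jπx/a) dx = a/2, ∫sin(jπx/a)·sin(lπx/a) dx = 0; diagonal moments ∫x·sin²(jπx/a) dx = a²/4, ∫x²·sin²(jπx/a) dx = a³·(1/6 − 1/(4j²π²)); cross terms ∫x·sin(jπx/a)·sin(lπx/a) dx = 0 for j + l even and −4jla²/(π²(j² − l²)²) for j + l odd, ∫x²·sin(jπx/a)·sin(lπx/a) dx = (−1)^(j+l)·4jla³/(π²(j² − l²)²); higher powers the same way via product-to-sum and parts.
State is unnormalized: ∫|φ|² dx = 3.0848, and ∫φ*·V(x)·φ dx = 28.647, so ⟨V⟩ = 28.647 / 3.0848.
⟨V⟩ = 9.2867.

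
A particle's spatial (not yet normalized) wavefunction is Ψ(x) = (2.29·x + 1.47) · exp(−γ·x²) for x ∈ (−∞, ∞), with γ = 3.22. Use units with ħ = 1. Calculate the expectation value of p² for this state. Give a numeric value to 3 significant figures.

4.24

p² Ψ = −ħ² d²Ψ/dx²; ⟨p²⟩ = −ħ² ∫ Ψ*·Ψ'' dx / ∫|Ψ|² dx.
Expand each integrand as polynomial × e^(−2γx²) and use ∫x^(2j)·e^(−2γx²) dx = (2j−1)!!/(4γ)^j · √(π/(2γ)), odd powers → 0; here √(π/(2γ)) = 0.69844. Differentiate with the product rule, d/dx e^(−γx²) = −2γx·e^(−γx²).
State is unnormalized: ∫|Ψ|² dx = 1.7936, and ∫Ψ*·(−ħ² Ψ'') dx = 7.6069, so ⟨p²⟩ = 7.6069 / 1.7936.
⟨p²⟩ = 4.2410.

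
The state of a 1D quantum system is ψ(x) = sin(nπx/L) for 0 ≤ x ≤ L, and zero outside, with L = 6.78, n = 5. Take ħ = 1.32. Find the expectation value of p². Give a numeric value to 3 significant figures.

9.35

p² ψ = −ħ² d²ψ/dx²; ⟨p²⟩ = −ħ² ∫ ψ*·ψ'' dx / ∫|ψ|² dx.
d/dx sin(nπx/L) = (nπ/L)·cos(nπx/L) and d²/dx² sin(nπx/L) = −(nπ/L)²·sin(nπx/L); on 0 ≤ x ≤ L, ∫sin²(nπx/L) dx = L/2 and ∫sin(nπx/L)·cos(nπx/L) dx = 0.
State is unnormalized: ∫|ψ|² dx = 3.3900, and ∫ψ*·(−ħ² ψ'') dx = 31.705, so ⟨p²⟩ = 31.705 / 3.3900.
⟨p²⟩ = 9.3525.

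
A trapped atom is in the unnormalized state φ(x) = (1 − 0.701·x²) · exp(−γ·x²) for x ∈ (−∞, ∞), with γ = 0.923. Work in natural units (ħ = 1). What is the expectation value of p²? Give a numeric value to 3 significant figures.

p² φ = −ħ² d²φ/dx²; ⟨p²⟩ = −ħ² ∫ φ*·φ'' dx / ∫|φ|² dx.
Expand each integrand as polynomial × e^(−2γx²) and use ∫x^(2j)·e^(−2γx²) dx = (2j−1)!!/(4γ)^j · √(π/(2γ)), odd powers → 0; here √(π/(2γ)) = 1.3045. Differentiate with the product rule, d/dx e^(−γx²) = −2γx·e^(−γx²).
State is unnormalized: ∫|φ|² dx = 0.95025, and ∫φ*·(−ħ² φ'') dx = 1.9652, so ⟨p²⟩ = 1.9652 / 0.95025.
⟨p²⟩ = 2.0681.

2.07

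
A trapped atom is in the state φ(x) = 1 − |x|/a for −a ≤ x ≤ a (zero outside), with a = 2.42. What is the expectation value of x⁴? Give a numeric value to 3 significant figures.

⟨x⁴⟩ = ∫ x⁴·|φ|² dx / ∫|φ|² dx (integrals over the domain).
φ is even, so ∫ over [−a, a] = 2∫₀ᵃ with φ = 1 − x/a there: ∫₀ᵃ (1 − x/a)² dx = a/3, ∫₀ᵃ x²(1 − x/a)² dx = a³/30, ∫₀ᵃ x⁴(1 − x/a)² dx = a⁵/105.
State is unnormalized: ∫|φ|² dx = 1.6133, and ∫φ*·x⁴·φ dx = 1.5809, so ⟨x⁴⟩ = 1.5809 / 1.6133.
⟨x⁴⟩ = 0.97993.

0.980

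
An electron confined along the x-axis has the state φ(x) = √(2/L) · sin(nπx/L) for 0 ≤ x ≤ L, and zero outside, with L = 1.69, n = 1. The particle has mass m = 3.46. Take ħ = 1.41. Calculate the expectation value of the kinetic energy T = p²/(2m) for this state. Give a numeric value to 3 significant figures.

0.993

T = −(ħ²/2m) d²/dx², so ⟨T⟩ = −(ħ²/2m) ∫ φ*·φ'' dx; with m = 3.46.
d/dx sin(nπx/L) = (nπ/L)·cos(nπx/L) and d²/dx² sin(nπx/L) = −(nπ/L)²·sin(nπx/L); on 0 ≤ x ≤ L, ∫sin²(nπx/L) dx = L/2 and ∫sin(nπx/L)·cos(nπx/L) dx = 0.
⟨T⟩ = 0.99279.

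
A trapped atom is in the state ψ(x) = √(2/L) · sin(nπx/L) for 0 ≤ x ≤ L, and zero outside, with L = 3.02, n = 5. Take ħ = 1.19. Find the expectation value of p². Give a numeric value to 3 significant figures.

38.3

p² ψ = −ħ² d²ψ/dx²; ⟨p²⟩ = −ħ² ∫ ψ*·ψ'' dx.
d/dx sin(nπx/L) = (nπ/L)·cos(nπx/L) and d²/dx² sin(nπx/L) = −(nπ/L)²·sin(nπx/L); on 0 ≤ x ≤ L, ∫sin²(nπx/L) dx = L/2 and ∫sin(nπx/L)·cos(nπx/L) dx = 0.
⟨p²⟩ = 38.311.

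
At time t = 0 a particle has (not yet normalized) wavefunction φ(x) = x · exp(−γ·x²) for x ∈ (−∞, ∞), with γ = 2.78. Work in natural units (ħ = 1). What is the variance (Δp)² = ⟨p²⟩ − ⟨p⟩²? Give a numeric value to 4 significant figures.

Compute ⟨p⟩ and ⟨p²⟩ separately; (Δp)² = ⟨p²⟩ − ⟨p⟩².
Expand each integrand as polynomial × e^(−2γx²) and use ∫x^(2j)·e^(−2γx²) dx = (2j−1)!!/(4γ)^j · √(π/(2γ)), odd powers → 0; here √(π/(2γ)) = 0.75169. Differentiate with the product rule, d/dx e^(−γx²) = −2γx·e^(−γx²).
Normalization: ∫|φ|² dx = 0.067598.
⟨p⟩ = 0.0000 and ⟨p²⟩ = 8.3400.
(Δp)² = 8.3400 − (0.0000)² = 8.3400.

8.340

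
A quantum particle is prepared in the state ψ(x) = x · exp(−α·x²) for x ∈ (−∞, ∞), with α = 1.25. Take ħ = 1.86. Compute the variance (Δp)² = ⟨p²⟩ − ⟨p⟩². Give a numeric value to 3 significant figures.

13.0

Compute ⟨p⟩ and ⟨p²⟩ separately; (Δp)² = ⟨p²⟩ − ⟨p⟩².
Expand each integrand as polynomial × e^(−2αx²) and use ∫x^(2j)·e^(−2αx²) dx = (2j−1)!!/(4α)^j · √(π/(2α)), odd powers → 0; here √(π/(2α)) = 1.1210. Differentiate with the product rule, d/dx e^(−αx²) = −2αx·e^(−αx²).
Normalization: ∫|ψ|² dx = 0.22420.
⟨p⟩ = 0.0000 and ⟨p²⟩ = 12.974.
(Δp)² = 12.974 − (0.0000)² = 12.974.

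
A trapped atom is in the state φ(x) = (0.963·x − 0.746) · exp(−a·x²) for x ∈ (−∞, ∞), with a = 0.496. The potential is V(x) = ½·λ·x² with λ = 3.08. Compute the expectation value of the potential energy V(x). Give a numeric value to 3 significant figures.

⟨V⟩ = ∫ V(x)·|φ|² dx / ∫|φ|² dx.
Expand each integrand as polynomial × e^(−2ax²) and use ∫x^(2j)·e^(−2ax²) dx = (2j−1)!!/(4a)^j · √(π/(2a)), odd powers → 0; here √(π/(2a)) = 1.7796.
State is unnormalized: ∫|φ|² dx = 1.8222, and ∫φ*·V(x)·φ dx = 2.7057, so ⟨V⟩ = 2.7057 / 1.8222.
⟨V⟩ = 1.4849.

1.48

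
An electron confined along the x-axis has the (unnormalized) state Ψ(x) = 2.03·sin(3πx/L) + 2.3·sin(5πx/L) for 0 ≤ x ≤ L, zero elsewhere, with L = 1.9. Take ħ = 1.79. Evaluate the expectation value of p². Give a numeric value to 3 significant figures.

p² Ψ = −ħ² d²Ψ/dx²; ⟨p²⟩ = −ħ² ∫ Ψ*·Ψ'' dx / ∫|Ψ|² dx.
d²/dx² sin(jπx/L) = −(jπ/L)²·sin(jπx/L); on 0 ≤ x ≤ L, ∫sin²(jπx/L) dx = L/2 and ∫sin(jπx/L)·sin(lπx/L) dx = 0 for j ≠ l, so only diagonal terms survive in ∫|Ψ|² and ∫Ψ·Ψ″; ∫Ψ·Ψ′ dx = [Ψ²/2] between the walls = 0.
State is unnormalized: ∫|Ψ|² dx = 8.9404, and ∫Ψ*·(−ħ² Ψ'') dx = 1409.2, so ⟨p²⟩ = 1409.2 / 8.9404.
⟨p²⟩ = 157.62.

158.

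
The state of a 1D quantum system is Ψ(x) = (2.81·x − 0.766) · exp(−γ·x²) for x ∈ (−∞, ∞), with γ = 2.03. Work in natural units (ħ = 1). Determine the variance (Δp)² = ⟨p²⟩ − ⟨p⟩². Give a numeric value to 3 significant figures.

4.56

Compute ⟨p⟩ and ⟨p²⟩ separately; (Δp)² = ⟨p²⟩ − ⟨p⟩².
Expand each integrand as polynomial × e^(−2γx²) and use ∫x^(2j)·e^(−2γx²) dx = (2j−1)!!/(4γ)^j · √(π/(2γ)), odd powers → 0; here √(π/(2γ)) = 0.87965. Differentiate with the product rule, d/dx e^(−γx²) = −2γx·e^(−γx²).
Normalization: ∫|Ψ|² dx = 1.3715.
⟨p⟩ = 0.0000 and ⟨p²⟩ = 4.5621.
(Δp)² = 4.5621 − (0.0000)² = 4.5621.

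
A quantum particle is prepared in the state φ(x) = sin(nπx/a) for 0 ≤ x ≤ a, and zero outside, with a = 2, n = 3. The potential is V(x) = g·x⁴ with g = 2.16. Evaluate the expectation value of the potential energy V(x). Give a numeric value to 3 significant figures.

⟨V⟩ = ∫ V(x)·|φ|² dx / ∫|φ|² dx.
With sin²θ = (1 − cos2θ)/2 on 0 ≤ x ≤ a: ∫sin²(nπx/a) dx = a/2, ∫x·sin²(nπx/a) dx = a²/4, ∫x²·sin²(nπx/a) dx = a³·(1/6 − 1/(4n²π²)); higher powers xᵏ the same way, integrating xᵏ·cos(2nπx/a) by parts.
State is unnormalized: ∫|φ|² dx = 1.0000, and ∫φ*·V(x)·φ dx = 6.5295, so ⟨V⟩ = 6.5295 / 1.0000.
⟨V⟩ = 6.5295.

6.53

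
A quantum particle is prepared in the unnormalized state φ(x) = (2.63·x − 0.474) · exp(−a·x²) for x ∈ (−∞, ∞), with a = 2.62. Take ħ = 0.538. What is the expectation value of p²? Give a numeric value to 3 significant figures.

1.89

p² φ = −ħ² d²φ/dx²; ⟨p²⟩ = −ħ² ∫ φ*·φ'' dx / ∫|φ|² dx.
Expand each integrand as polynomial × e^(−2ax²) and use ∫x^(2j)·e^(−2ax²) dx = (2j−1)!!/(4a)^j · √(π/(2a)), odd powers → 0; here √(π/(2a)) = 0.77430. Differentiate with the product rule, d/dx e^(−ax²) = −2ax·e^(−ax²).
State is unnormalized: ∫|φ|² dx = 0.68501, and ∫φ*·(−ħ² φ'') dx = 1.2946, so ⟨p²⟩ = 1.2946 / 0.68501.
⟨p²⟩ = 1.8898.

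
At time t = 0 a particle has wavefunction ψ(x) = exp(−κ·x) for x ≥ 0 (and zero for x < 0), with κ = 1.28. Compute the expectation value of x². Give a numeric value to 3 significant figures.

0.305

⟨x²⟩ = ∫ x²·|ψ|² dx / ∫|ψ|² dx (integrals over the domain).
Every integrand reduces to terms xʲ·e^(−2κx) on [0, ∞); use ∫₀^∞ xʲ·e^(−2κx) dx = j!/(2κ)^(j+1).
State is unnormalized: ∫|ψ|² dx = 0.39063, and ∫ψ*·x²·ψ dx = 0.11921, so ⟨x²⟩ = 0.11921 / 0.39063.
⟨x²⟩ = 0.30518.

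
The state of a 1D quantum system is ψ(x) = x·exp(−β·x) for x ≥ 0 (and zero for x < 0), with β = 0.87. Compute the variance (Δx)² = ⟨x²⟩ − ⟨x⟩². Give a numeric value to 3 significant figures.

0.991

Compute ⟨x⟩ and ⟨x²⟩ separately, then (Δx)² = ⟨x²⟩ − ⟨x⟩².
Every integrand reduces to terms xʲ·e^(−2βx) on [0, ∞); use ∫₀^∞ xʲ·e^(−2βx) dx = j!/(2β)^(j+1).
Normalization: ∫|ψ|² dx = 0.37965.
⟨x⟩ = 1.7241 and ⟨x²⟩ = 3.9635.
(Δx)² = 3.9635 − (1.7241)² = 0.99088.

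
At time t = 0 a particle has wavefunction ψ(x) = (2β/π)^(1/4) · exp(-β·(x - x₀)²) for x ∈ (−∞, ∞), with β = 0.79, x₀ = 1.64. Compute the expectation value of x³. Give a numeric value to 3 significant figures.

⟨x³⟩ = ∫ x³·|ψ|² dx (integrals over the domain).
Gaussian moments (u = x − x₀): ∫u^(2j)·e^(−2βu²) du = (2j−1)!!/(4β)^j · √(π/(2β)), odd powers integrate to 0; here √(π/(2β)) = 1.4101.
⟨x³⟩ = 5.9679.

5.97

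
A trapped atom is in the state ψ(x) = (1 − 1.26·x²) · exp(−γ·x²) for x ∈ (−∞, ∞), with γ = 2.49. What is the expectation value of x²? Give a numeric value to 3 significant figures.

0.0607

⟨x²⟩ = ∫ x²·|ψ|² dx / ∫|ψ|² dx (integrals over the domain).
Expand each integrand as polynomial × e^(−2γx²) and use ∫x^(2j)·e^(−2γx²) dx = (2j−1)!!/(4γ)^j · √(π/(2γ)), odd powers → 0; here √(π/(2γ)) = 0.79426.
State is unnormalized: ∫|ψ|² dx = 0.63143, and ∫ψ*·x²·ψ dx = 0.038359, so ⟨x²⟩ = 0.038359 / 0.63143.
⟨x²⟩ = 0.060749.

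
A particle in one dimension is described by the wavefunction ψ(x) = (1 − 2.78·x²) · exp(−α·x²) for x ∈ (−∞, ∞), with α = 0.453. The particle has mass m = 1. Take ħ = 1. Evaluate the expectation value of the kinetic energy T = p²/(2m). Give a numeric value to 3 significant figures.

T = −(ħ²/2m) d²/dx², so ⟨T⟩ = −(ħ²/2m) ∫ ψ*·ψ'' dx / ∫|ψ|² dx; with m = 1.
Expand each integrand as polynomial × e^(−2αx²) and use ∫x^(2j)·e^(−2αx²) dx = (2j−1)!!/(4α)^j · √(π/(2α)), odd powers → 0; here √(π/(2α)) = 1.8621. Differentiate with the product rule, d/dx e^(−αx²) = −2αx·e^(−αx²).
State is unnormalized: ∫|ψ|² dx = 9.2977, and ∫ψ*·(−ħ²/2m · ψ'') dx = 8.6654, so ⟨T⟩ = 8.6654 / 9.2977.
⟨T⟩ = 0.93200.

0.932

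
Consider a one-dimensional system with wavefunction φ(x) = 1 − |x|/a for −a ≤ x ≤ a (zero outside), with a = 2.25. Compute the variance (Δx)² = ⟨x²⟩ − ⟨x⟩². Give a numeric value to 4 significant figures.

Compute ⟨x⟩ and ⟨x²⟩ separately, then (Δx)² = ⟨x²⟩ − ⟨x⟩².
φ is even, so ∫ over [−a, a] = 2∫₀ᵃ with φ = 1 − x/a there: ∫₀ᵃ (1 − x/a)² dx = a/3, ∫₀ᵃ x²(1 − x/a)² dx = a³/30, ∫₀ᵃ x⁴(1 − x/a)² dx = a⁵/105.
Normalization: ∫|φ|² dx = 1.5000.
⟨x⟩ = 0.0000 and ⟨x²⟩ = 0.50625.
(Δx)² = 0.50625 − (0.0000)² = 0.50625.

0.5063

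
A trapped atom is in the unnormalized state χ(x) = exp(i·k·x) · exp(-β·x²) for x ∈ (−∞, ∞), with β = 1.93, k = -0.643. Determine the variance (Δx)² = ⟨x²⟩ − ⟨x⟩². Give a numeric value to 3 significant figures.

0.130

Compute ⟨x⟩ and ⟨x²⟩ separately, then (Δx)² = ⟨x²⟩ − ⟨x⟩².
Gaussian moments: ∫x^(2j)·e^(−2βx²) dx = (2j−1)!!/(4β)^j · √(π/(2β)), odd powers integrate to 0; here √(π/(2β)) = 0.90216.
Normalization: ∫|χ|² dx = 0.90216.
⟨x⟩ = 0.0000 and ⟨x²⟩ = 0.12953.
(Δx)² = 0.12953 − (0.0000)² = 0.12953.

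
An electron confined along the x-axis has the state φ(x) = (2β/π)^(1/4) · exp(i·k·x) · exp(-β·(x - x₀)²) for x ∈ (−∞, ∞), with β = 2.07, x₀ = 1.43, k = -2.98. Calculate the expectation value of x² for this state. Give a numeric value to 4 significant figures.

⟨x²⟩ = ∫ x²·|φ|² dx (integrals over the domain).
Gaussian moments (u = x − x₀): ∫u^(2j)·e^(−2βu²) du = (2j−1)!!/(4β)^j · √(π/(2β)), odd powers integrate to 0; here √(π/(2β)) = 0.87111.
⟨x²⟩ = 2.1657.

2.166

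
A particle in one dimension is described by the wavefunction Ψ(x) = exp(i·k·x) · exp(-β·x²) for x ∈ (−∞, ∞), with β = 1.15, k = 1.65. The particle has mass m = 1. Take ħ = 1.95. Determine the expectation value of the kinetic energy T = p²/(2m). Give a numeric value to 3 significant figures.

7.36

T = −(ħ²/2m) d²/dx², so ⟨T⟩ = −(ħ²/2m) ∫ Ψ*·Ψ'' dx / ∫|Ψ|² dx; with m = 1.
Gaussian moments: ∫x^(2j)·e^(−2βx²) dx = (2j−1)!!/(4β)^j · √(π/(2β)), odd powers integrate to 0; here √(π/(2β)) = 1.1687. Derivatives: Ψ′ = (ik − 2βx)·Ψ, Ψ″ = ((ik − 2βx)² − 2β)·Ψ; the odd-in-x pieces drop out.
State is unnormalized: ∫|Ψ|² dx = 1.1687, and ∫Ψ*·(−ħ²/2m · Ψ'') dx = 8.6048, so ⟨T⟩ = 8.6048 / 1.1687.
⟨T⟩ = 7.3626.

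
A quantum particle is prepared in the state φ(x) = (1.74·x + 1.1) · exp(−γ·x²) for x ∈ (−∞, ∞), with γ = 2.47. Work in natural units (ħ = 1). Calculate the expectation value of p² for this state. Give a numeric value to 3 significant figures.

3.47

p² φ = −ħ² d²φ/dx²; ⟨p²⟩ = −ħ² ∫ φ*·φ'' dx / ∫|φ|² dx.
Expand each integrand as polynomial × e^(−2γx²) and use ∫x^(2j)·e^(−2γx²) dx = (2j−1)!!/(4γ)^j · √(π/(2γ)), odd powers → 0; here √(π/(2γ)) = 0.79746. Differentiate with the product rule, d/dx e^(−γx²) = −2γx·e^(−γx²).
State is unnormalized: ∫|φ|² dx = 1.2093, and ∫φ*·(−ħ² φ'') dx = 4.1942, so ⟨p²⟩ = 4.1942 / 1.2093.
⟨p²⟩ = 3.4683.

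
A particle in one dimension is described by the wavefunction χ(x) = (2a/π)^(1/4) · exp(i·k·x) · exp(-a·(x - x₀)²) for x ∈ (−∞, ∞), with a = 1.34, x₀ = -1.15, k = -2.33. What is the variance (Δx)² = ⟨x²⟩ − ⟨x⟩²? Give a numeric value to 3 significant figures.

0.187

Compute ⟨x⟩ and ⟨x²⟩ separately, then (Δx)² = ⟨x²⟩ − ⟨x⟩².
Gaussian moments (u = x − x₀): ∫u^(2j)·e^(−2au²) du = (2j−1)!!/(4a)^j · √(π/(2a)), odd powers integrate to 0; here √(π/(2a)) = 1.0827.
⟨x⟩ = -1.1500 and ⟨x²⟩ = 1.5091.
(Δx)² = 1.5091 − (-1.1500)² = 0.18657.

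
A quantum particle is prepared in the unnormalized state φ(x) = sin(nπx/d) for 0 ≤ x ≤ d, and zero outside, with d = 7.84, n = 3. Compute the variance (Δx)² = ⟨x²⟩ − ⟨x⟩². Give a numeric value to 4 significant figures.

Compute ⟨x⟩ and ⟨x²⟩ separately, then (Δx)² = ⟨x²⟩ − ⟨x⟩².
With sin²θ = (1 − cos2θ)/2 on 0 ≤ x ≤ d: ∫sin²(nπx/d) dx = d/2, ∫x·sin²(nπx/d) dx = d²/4, ∫x²·sin²(nπx/d) dx = d³·(1/6 − 1/(4n²π²)); higher powers xᵏ the same way, integrating xᵏ·cos(2nπx/d) by parts.
Normalization: ∫|φ|² dx = 3.9200.
⟨x⟩ = 3.9200 and ⟨x²⟩ = 20.143.
(Δx)² = 20.143 − (3.9200)² = 4.7761.

4.776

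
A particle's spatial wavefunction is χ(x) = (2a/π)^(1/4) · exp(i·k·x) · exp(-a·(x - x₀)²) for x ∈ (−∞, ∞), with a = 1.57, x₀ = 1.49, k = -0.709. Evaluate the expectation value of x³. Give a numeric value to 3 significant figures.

⟨x³⟩ = ∫ x³·|χ|² dx (integrals over the domain).
Gaussian moments (u = x − x₀): ∫u^(2j)·e^(−2au²) du = (2j−1)!!/(4a)^j · √(π/(2a)), odd powers integrate to 0; here √(π/(2a)) = 1.0003.
⟨x³⟩ = 4.0197.

4.02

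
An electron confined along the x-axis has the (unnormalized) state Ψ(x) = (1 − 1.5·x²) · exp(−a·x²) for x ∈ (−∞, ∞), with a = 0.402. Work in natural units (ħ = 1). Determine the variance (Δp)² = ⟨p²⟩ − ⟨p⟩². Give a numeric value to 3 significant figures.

Compute ⟨p⟩ and ⟨p²⟩ separately; (Δp)² = ⟨p²⟩ − ⟨p⟩².
Expand each integrand as polynomial × e^(−2ax²) and use ∫x^(2j)·e^(−2ax²) dx = (2j−1)!!/(4a)^j · √(π/(2a)), odd powers → 0; here √(π/(2a)) = 1.9767. Differentiate with the product rule, d/dx e^(−ax²) = −2ax·e^(−ax²).
Normalization: ∫|Ψ|² dx = 3.4491.
⟨p⟩ = 0.0000 and ⟨p²⟩ = 2.0636.
(Δp)² = 2.0636 − (0.0000)² = 2.0636.

2.06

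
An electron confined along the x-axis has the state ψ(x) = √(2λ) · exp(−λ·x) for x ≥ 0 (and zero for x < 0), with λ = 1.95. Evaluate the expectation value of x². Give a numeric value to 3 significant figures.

0.131

⟨x²⟩ = ∫ x²·|ψ|² dx (integrals over the domain).
Every integrand reduces to terms xʲ·e^(−2λx) on [0, ∞); use ∫₀^∞ xʲ·e^(−2λx) dx = j!/(2λ)^(j+1).
⟨x²⟩ = 0.13149.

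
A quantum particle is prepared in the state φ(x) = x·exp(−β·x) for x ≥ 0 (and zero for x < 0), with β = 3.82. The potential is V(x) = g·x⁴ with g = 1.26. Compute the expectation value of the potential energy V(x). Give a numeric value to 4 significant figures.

⟨V⟩ = ∫ V(x)·|φ|² dx / ∫|φ|² dx.
Every integrand reduces to terms xʲ·e^(−2βx) on [0, ∞); use ∫₀^∞ xʲ·e^(−2βx) dx = j!/(2β)^(j+1).
State is unnormalized: ∫|φ|² dx = 0.0044849, and ∫φ*·V(x)·φ dx = 0.00059710, so ⟨V⟩ = 0.00059710 / 0.0044849.
⟨V⟩ = 0.13314.

0.1331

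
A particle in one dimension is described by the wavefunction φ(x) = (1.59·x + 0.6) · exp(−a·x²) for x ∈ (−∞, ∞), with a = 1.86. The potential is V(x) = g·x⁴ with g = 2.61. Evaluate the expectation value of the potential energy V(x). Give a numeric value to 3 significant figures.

⟨V⟩ = ∫ V(x)·|φ|² dx / ∫|φ|² dx.
Expand each integrand as polynomial × e^(−2ax²) and use ∫x^(2j)·e^(−2ax²) dx = (2j−1)!!/(4a)^j · √(π/(2a)), odd powers → 0; here √(π/(2a)) = 0.91897.
State is unnormalized: ∫|φ|² dx = 0.64310, and ∫φ*·V(x)·φ dx = 0.26765, so ⟨V⟩ = 0.26765 / 0.64310.
⟨V⟩ = 0.41620.

0.416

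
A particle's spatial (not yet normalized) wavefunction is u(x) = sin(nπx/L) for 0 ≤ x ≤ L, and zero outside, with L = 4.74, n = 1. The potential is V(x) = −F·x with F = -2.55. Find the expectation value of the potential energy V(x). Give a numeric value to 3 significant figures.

6.04

⟨V⟩ = ∫ V(x)·|u|² dx / ∫|u|² dx.
With sin²θ = (1 − cos2θ)/2 on 0 ≤ x ≤ L: ∫sin²(nπx/L) dx = L/2, ∫x·sin²(nπx/L) dx = L²/4, ∫x²·sin²(nπx/L) dx = L³·(1/6 − 1/(4n²π²)); higher powers xᵏ the same way, integrating xᵏ·cos(2nπx/L) by parts.
State is unnormalized: ∫|u|² dx = 2.3700, and ∫u*·V(x)·u dx = 14.323, so ⟨V⟩ = 14.323 / 2.3700.
⟨V⟩ = 6.0435.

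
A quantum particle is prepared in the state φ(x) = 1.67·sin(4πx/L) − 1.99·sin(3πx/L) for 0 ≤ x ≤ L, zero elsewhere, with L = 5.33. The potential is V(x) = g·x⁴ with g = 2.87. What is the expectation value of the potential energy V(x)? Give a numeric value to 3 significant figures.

786.

⟨V⟩ = ∫ V(x)·|φ|² dx / ∫|φ|² dx.
On 0 ≤ x ≤ L (j ≠ l): ∫sin²(jπx/L) dx = L/2, ∫sin(jπx/L)·sin(lπx/L) dx = 0; diagonal moments ∫x·sin²(jπx/L) dx = L²/4, ∫x²·sin²(jπx/L) dx = L³·(1/6 − 1/(4j²π²)); cross terms ∫x·sin(jπx/L)·sin(lπx/L) dx = 0 for j + l even and −4jlL²/(π²(j² − l²)²) for j + l odd, ∫x²·sin(jπx/L)·sin(lπx/L) dx = (−1)^(j+l)·4jlL³/(π²(j² − l²)²); higher powers the same way via product-to-sum and parts.
State is unnormalized: ∫|φ|² dx = 17.986, and ∫φ*·V(x)·φ dx = 14138., so ⟨V⟩ = 14138. / 17.986.
⟨V⟩ = 786.05.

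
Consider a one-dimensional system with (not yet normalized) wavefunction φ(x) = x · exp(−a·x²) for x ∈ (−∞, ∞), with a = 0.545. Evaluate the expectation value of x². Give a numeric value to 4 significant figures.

⟨x²⟩ = ∫ x²·|φ|² dx / ∫|φ|² dx (integrals over the domain).
Expand each integrand as polynomial × e^(−2ax²) and use ∫x^(2j)·e^(−2ax²) dx = (2j−1)!!/(4a)^j · √(π/(2a)), odd powers → 0; here √(π/(2a)) = 1.6977.
State is unnormalized: ∫|φ|² dx = 0.77876, and ∫φ*·x²·φ dx = 1.0717, so ⟨x²⟩ = 1.0717 / 0.77876.
⟨x²⟩ = 1.3761.

1.376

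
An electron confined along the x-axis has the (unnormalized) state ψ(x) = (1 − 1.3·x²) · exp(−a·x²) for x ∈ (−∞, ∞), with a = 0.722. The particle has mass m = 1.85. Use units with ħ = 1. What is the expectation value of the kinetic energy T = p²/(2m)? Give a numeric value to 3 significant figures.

0.915

T = −(ħ²/2m) d²/dx², so ⟨T⟩ = −(ħ²/2m) ∫ ψ*·ψ'' dx / ∫|ψ|² dx; with m = 1.85.
Expand each integrand as polynomial × e^(−2ax²) and use ∫x^(2j)·e^(−2ax²) dx = (2j−1)!!/(4a)^j · √(π/(2a)), odd powers → 0; here √(π/(2a)) = 1.4750. Differentiate with the product rule, d/dx e^(−ax²) = −2ax·e^(−ax²).
State is unnormalized: ∫|ψ|² dx = 1.0437, and ∫ψ*·(−ħ²/2m · ψ'') dx = 0.95519, so ⟨T⟩ = 0.95519 / 1.0437.
⟨T⟩ = 0.91519.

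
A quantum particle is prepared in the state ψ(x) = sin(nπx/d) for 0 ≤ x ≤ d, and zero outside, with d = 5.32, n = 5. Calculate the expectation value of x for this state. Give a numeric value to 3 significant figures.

⟨x⟩ = ∫ x·|ψ|² dx / ∫|ψ|² dx (integrals over the domain).
With sin²θ = (1 − cos2θ)/2 on 0 ≤ x ≤ d: ∫sin²(nπx/d) dx = d/2, ∫x·sin²(nπx/d) dx = d²/4, ∫x²·sin²(nπx/d) dx = d³·(1/6 − 1/(4n²π²)); higher powers xᵏ the same way, integrating xᵏ·cos(2nπx/d) by parts.
State is unnormalized: ∫|ψ|² dx = 2.6600, and ∫ψ*·x·ψ dx = 7.0756, so ⟨x⟩ = 7.0756 / 2.6600.
⟨x⟩ = 2.6600.

2.66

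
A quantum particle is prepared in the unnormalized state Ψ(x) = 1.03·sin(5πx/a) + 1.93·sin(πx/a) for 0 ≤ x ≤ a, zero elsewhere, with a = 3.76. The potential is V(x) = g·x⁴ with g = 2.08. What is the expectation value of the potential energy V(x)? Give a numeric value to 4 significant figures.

⟨V⟩ = ∫ V(x)·|Ψ|² dx / ∫|Ψ|² dx.
On 0 ≤ x ≤ a (j ≠ l): ∫sin²(jπx/a) dx = a/2, ∫sin(jπx/a)·sin(lπx/a) dx = 0; diagonal moments ∫x·sin²(jπx/a) dx = a²/4, ∫x²·sin²(jπx/a) dx = a³·(1/6 − 1/(4j²π²)); cross terms ∫x·sin(jπx/a)·sin(lπx/a) dx = 0 for j + l even and −4jla²/(π²(j² − l²)²) for j + l odd, ∫x²·sin(jπx/a)·sin(lπx/a) dx = (−1)^(j+l)·4jla³/(π²(j² − l²)²); higher powers the same way via product-to-sum and parts.
State is unnormalized: ∫|Ψ|² dx = 8.9973, and ∫Ψ*·V(x)·Ψ dx = 535.94, so ⟨V⟩ = 535.94 / 8.9973.
⟨V⟩ = 59.567.

59.57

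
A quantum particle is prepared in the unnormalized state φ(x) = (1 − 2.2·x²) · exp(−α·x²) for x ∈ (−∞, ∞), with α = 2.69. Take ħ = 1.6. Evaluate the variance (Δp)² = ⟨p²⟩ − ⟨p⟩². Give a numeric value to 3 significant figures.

Compute ⟨p⟩ and ⟨p²⟩ separately; (Δp)² = ⟨p²⟩ − ⟨p⟩².
Expand each integrand as polynomial × e^(−2αx²) and use ∫x^(2j)·e^(−2αx²) dx = (2j−1)!!/(4α)^j · √(π/(2α)), odd powers → 0; here √(π/(2α)) = 0.76416. Differentiate with the product rule, d/dx e^(−αx²) = −2αx·e^(−αx²).
Normalization: ∫|φ|² dx = 0.54751.
⟨p⟩ = 0.0000 and ⟨p²⟩ = 16.354.
(Δp)² = 16.354 − (0.0000)² = 16.354.

16.4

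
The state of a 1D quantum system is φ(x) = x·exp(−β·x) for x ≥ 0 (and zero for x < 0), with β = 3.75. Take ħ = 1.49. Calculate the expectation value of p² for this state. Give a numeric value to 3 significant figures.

p² φ = −ħ² d²φ/dx²; ⟨p²⟩ = −ħ² ∫ φ*·φ'' dx / ∫|φ|² dx.
Differentiate x·exp(−β·x) with the product rule; every integrand then reduces to terms xʲ·e^(−2βx) on [0, ∞), with ∫₀^∞ xʲ·e^(−2βx) dx = j!/(2β)^(j+1).
State is unnormalized: ∫|φ|² dx = 0.0047407, and ∫φ*·(−ħ² φ'') dx = 0.14801, so ⟨p²⟩ = 0.14801 / 0.0047407.
⟨p²⟩ = 31.220.

31.2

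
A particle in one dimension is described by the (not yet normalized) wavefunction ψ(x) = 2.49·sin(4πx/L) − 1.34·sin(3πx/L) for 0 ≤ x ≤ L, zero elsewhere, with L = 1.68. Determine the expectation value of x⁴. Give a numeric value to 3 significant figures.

2.54

⟨x⁴⟩ = ∫ x⁴·|ψ|² dx / ∫|ψ|² dx (integrals over the domain).
On 0 ≤ x ≤ L (j ≠ l): ∫sin²(jπx/L) dx = L/2, ∫sin(jπx/L)·sin(lπx/L) dx = 0; diagonal moments ∫x·sin²(jπx/L) dx = L²/4, ∫x²·sin²(jπx/L) dx = L³·(1/6 − 1/(4j²π²)); cross terms ∫x·sin(jπx/L)·sin(lπx/L) dx = 0 for j + l even and −4jlL²/(π²(j² − l²)²) for j + l odd, ∫x²·sin(jπx/L)·sin(lπx/L) dx = (−1)^(j+l)·4jlL³/(π²(j² − l²)²); higher powers the same way via product-to-sum and parts.
State is unnormalized: ∫|ψ|² dx = 6.7164, and ∫ψ*·x⁴·ψ dx = 17.038, so ⟨x⁴⟩ = 17.038 / 6.7164.
⟨x⁴⟩ = 2.5368.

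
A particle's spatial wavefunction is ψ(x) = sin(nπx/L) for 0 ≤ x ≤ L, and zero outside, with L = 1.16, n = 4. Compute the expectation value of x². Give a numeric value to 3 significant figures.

⟨x²⟩ = ∫ x²·|ψ|² dx / ∫|ψ|² dx (integrals over the domain).
With sin²θ = (1 − cos2θ)/2 on 0 ≤ x ≤ L: ∫sin²(nπx/L) dx = L/2, ∫x·sin²(nπx/L) dx = L²/4, ∫x²·sin²(nπx/L) dx = L³·(1/6 − 1/(4n²π²)); higher powers xᵏ the same way, integrating xᵏ·cos(2nπx/L) by parts.
State is unnormalized: ∫|ψ|² dx = 0.58000, and ∫ψ*·x²·ψ dx = 0.25768, so ⟨x²⟩ = 0.25768 / 0.58000.
⟨x²⟩ = 0.44427.

0.444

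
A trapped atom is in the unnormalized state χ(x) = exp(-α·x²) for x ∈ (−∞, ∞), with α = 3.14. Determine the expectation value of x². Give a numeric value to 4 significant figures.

⟨x²⟩ = ∫ x²·|χ|² dx / ∫|χ|² dx (integrals over the domain).
Gaussian moments: ∫x^(2j)·e^(−2αx²) dx = (2j−1)!!/(4α)^j · √(π/(2α)), odd powers integrate to 0; here √(π/(2α)) = 0.70729.
State is unnormalized: ∫|χ|² dx = 0.70729, and ∫χ*·x²·χ dx = 0.056313, so ⟨x²⟩ = 0.056313 / 0.70729.
⟨x²⟩ = 0.079618.

0.07962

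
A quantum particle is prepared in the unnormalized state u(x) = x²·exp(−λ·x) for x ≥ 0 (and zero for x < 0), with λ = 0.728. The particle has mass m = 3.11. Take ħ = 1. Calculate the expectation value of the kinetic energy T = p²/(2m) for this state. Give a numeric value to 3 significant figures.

0.0284

T = −(ħ²/2m) d²/dx², so ⟨T⟩ = −(ħ²/2m) ∫ u*·u'' dx / ∫|u|² dx; with m = 3.11.
Differentiate x²·exp(−λ·x) with the product rule; every integrand then reduces to terms xʲ·e^(−2λx) on [0, ∞), with ∫₀^∞ xʲ·e^(−2λx) dx = j!/(2λ)^(j+1).
State is unnormalized: ∫|u|² dx = 3.6678, and ∫u*·(−ħ²/2m · u'') dx = 0.10417, so ⟨T⟩ = 0.10417 / 3.6678.
⟨T⟩ = 0.028402.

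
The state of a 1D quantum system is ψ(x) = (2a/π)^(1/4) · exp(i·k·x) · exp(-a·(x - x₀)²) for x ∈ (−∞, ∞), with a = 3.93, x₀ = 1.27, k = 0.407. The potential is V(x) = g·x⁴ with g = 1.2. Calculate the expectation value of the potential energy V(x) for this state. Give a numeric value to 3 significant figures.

3.88

⟨V⟩ = ∫ V(x)·|ψ|² dx.
Gaussian moments (u = x − x₀): ∫u^(2j)·e^(−2au²) du = (2j−1)!!/(4a)^j · √(π/(2a)), odd powers integrate to 0; here √(π/(2a)) = 0.63221.
⟨V⟩ = 3.8750.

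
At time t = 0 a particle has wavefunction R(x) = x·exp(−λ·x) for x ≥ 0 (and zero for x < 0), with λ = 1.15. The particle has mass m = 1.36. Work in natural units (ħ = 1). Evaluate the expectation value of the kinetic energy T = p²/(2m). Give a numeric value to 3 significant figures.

0.486

T = −(ħ²/2m) d²/dx², so ⟨T⟩ = −(ħ²/2m) ∫ R*·R'' dx / ∫|R|² dx; with m = 1.36.
Differentiate x·exp(−λ·x) with the product rule; every integrand then reduces to terms xʲ·e^(−2λx) on [0, ∞), with ∫₀^∞ xʲ·e^(−2λx) dx = j!/(2λ)^(j+1).
State is unnormalized: ∫|R|² dx = 0.16438, and ∫R*·(−ħ²/2m · R'') dx = 0.079923, so ⟨T⟩ = 0.079923 / 0.16438.
⟨T⟩ = 0.48621.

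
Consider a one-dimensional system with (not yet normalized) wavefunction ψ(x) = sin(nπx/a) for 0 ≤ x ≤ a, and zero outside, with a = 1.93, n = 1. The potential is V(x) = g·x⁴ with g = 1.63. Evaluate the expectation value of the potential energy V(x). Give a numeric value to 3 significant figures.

⟨V⟩ = ∫ V(x)·|ψ|² dx / ∫|ψ|² dx.
With sin²θ = (1 − cos2θ)/2 on 0 ≤ x ≤ a: ∫sin²(nπx/a) dx = a/2, ∫x·sin²(nπx/a) dx = a²/4, ∫x²·sin²(nπx/a) dx = a³·(1/6 − 1/(4n²π²)); higher powers xᵏ the same way, integrating xᵏ·cos(2nπx/a) by parts.
State is unnormalized: ∫|ψ|² dx = 0.96500, and ∫ψ*·V(x)·ψ dx = 2.4897, so ⟨V⟩ = 2.4897 / 0.96500.
⟨V⟩ = 2.5800.

2.58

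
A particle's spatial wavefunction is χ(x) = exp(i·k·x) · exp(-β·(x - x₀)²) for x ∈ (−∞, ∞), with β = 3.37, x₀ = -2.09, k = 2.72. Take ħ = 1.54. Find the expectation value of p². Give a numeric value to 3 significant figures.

25.5

p² χ = −ħ² d²χ/dx²; ⟨p²⟩ = −ħ² ∫ χ*·χ'' dx / ∫|χ|² dx.
Gaussian moments (u = x − x₀): ∫u^(2j)·e^(−2βu²) du = (2j−1)!!/(4β)^j · √(π/(2β)), odd powers integrate to 0; here √(π/(2β)) = 0.68272. Derivatives: χ′ = (ik − 2βu)·χ, χ″ = ((ik − 2βu)² − 2β)·χ; the odd-in-u pieces drop out.
State is unnormalized: ∫|χ|² dx = 0.68272, and ∫χ*·(−ħ² χ'') dx = 17.436, so ⟨p²⟩ = 17.436 / 0.68272.
⟨p²⟩ = 25.538.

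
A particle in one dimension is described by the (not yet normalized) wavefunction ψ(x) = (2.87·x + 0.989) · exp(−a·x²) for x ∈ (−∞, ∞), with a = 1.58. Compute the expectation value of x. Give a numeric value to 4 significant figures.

⟨x⟩ = ∫ x·|ψ|² dx / ∫|ψ|² dx (integrals over the domain).
Expand each integrand as polynomial × e^(−2ax²) and use ∫x^(2j)·e^(−2ax²) dx = (2j−1)!!/(4a)^j · √(π/(2a)), odd powers → 0; here √(π/(2a)) = 0.99708.
State is unnormalized: ∫|ψ|² dx = 2.2748, and ∫ψ*·x·ψ dx = 0.89562, so ⟨x⟩ = 0.89562 / 2.2748.
⟨x⟩ = 0.39372.

0.3937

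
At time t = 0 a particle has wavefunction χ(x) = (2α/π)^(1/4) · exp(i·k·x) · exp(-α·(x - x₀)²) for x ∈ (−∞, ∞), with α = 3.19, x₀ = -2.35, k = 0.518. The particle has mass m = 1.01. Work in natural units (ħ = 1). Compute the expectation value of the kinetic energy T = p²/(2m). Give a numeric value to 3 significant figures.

1.71

T = −(ħ²/2m) d²/dx², so ⟨T⟩ = −(ħ²/2m) ∫ χ*·χ'' dx; with m = 1.01.
Gaussian moments (u = x − x₀): ∫u^(2j)·e^(−2αu²) du = (2j−1)!!/(4α)^j · √(π/(2α)), odd powers integrate to 0; here √(π/(2α)) = 0.70172. Derivatives: χ′ = (ik − 2αu)·χ, χ″ = ((ik − 2αu)² − 2α)·χ; the odd-in-u pieces drop out.
⟨T⟩ = 1.7120.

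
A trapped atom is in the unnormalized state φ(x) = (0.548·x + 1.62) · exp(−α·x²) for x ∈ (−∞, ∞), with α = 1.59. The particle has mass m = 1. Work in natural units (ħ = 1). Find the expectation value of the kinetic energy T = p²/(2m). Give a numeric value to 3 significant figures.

T = −(ħ²/2m) d²/dx², so ⟨T⟩ = −(ħ²/2m) ∫ φ*·φ'' dx / ∫|φ|² dx; with m = 1.
Expand each integrand as polynomial × e^(−2αx²) and use ∫x^(2j)·e^(−2αx²) dx = (2j−1)!!/(4α)^j · √(π/(2α)), odd powers → 0; here √(π/(2α)) = 0.99394. Differentiate with the product rule, d/dx e^(−αx²) = −2αx·e^(−αx²).
State is unnormalized: ∫|φ|² dx = 2.6554, and ∫φ*·(−ħ²/2m · φ'') dx = 2.1857, so ⟨T⟩ = 2.1857 / 2.6554.
⟨T⟩ = 0.82310.

0.823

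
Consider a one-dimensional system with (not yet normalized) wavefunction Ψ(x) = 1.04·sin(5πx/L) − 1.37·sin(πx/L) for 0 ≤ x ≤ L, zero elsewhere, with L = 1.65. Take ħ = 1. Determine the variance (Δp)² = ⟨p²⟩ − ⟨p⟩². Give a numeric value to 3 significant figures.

Compute ⟨p⟩ and ⟨p²⟩ separately; (Δp)² = ⟨p²⟩ − ⟨p⟩².
d²/dx² sin(jπx/L) = −(jπ/L)²·sin(jπx/L); on 0 ≤ x ≤ L, ∫sin²(jπx/L) dx = L/2 and ∫sin(jπx/L)·sin(lπx/L) dx = 0 for j ≠ l, so only diagonal terms survive in ∫|Ψ|² and ∫Ψ·Ψ″; ∫Ψ·Ψ′ dx = [Ψ²/2] between the walls = 0.
Normalization: ∫|Ψ|² dx = 2.4408.
⟨p⟩ = 0.0000 and ⟨p²⟩ = 35.433.
(Δp)² = 35.433 − (0.0000)² = 35.433.

35.4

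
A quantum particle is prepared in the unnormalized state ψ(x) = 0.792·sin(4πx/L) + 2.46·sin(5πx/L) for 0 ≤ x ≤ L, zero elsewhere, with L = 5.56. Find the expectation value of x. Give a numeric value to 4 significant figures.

2.131

⟨x⟩ = ∫ x·|ψ|² dx / ∫|ψ|² dx (integrals over the domain).
On 0 ≤ x ≤ L (j ≠ l): ∫sin²(jπx/L) dx = L/2, ∫sin(jπx/L)·sin(lπx/L) dx = 0; diagonal moments ∫x·sin²(jπx/L) dx = L²/4, ∫x²·sin²(jπx/L) dx = L³·(1/6 − 1/(4j²π²)); cross terms ∫x·sin(jπx/L)·sin(lπx/L) dx = 0 for j + l even and −4jlL²/(π²(j² − l²)²) for j + l odd, ∫x²·sin(jπx/L)·sin(lπx/L) dx = (−1)^(j+l)·4jlL³/(π²(j² − l²)²); higher powers the same way via product-to-sum and parts.
State is unnormalized: ∫|ψ|² dx = 18.567, and ∫ψ*·x·ψ dx = 39.563, so ⟨x⟩ = 39.563 / 18.567.
⟨x⟩ = 2.1308.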